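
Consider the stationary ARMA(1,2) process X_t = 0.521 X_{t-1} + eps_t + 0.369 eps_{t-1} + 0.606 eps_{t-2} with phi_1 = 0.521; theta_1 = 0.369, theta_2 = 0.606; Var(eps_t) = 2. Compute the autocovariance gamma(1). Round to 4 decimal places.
\gamma(1) = 5.3206

Multiply the model equation by X_{t-k} and take expectations. With theta_0 = psi_0 = 1 and psi_j the MA(infinity) weights, this gives
  gamma(k) - sum_i phi_i gamma(k-i) = c_k,
  c_k = sigma^2 * sum_{j=k..q} theta_j psi_{j-k}   (c_k = 0 for k > q),
using gamma(-m) = gamma(m).
psi-weights needed (psi_j = theta_j + sum_i phi_i psi_{j-i}):
  psi_1 = theta_1 + phi_1 = 0.369 + (0.521) = 0.89
  psi_2 = theta_2 + phi_1 psi_1 = 0.606 + (0.521)(0.89) = 1.06969
Right-hand sides:
  c_0 = sigma^2 (1 + theta_1 psi_1 + theta_2 psi_2) = 2 * (1 + (0.369)(0.89) + (0.606)(1.06969)) = 2 * 1.976642 = 3.953284
  c_1 = sigma^2 (theta_1 + theta_2 psi_1) = 2 * (0.369 + (0.606)(0.89)) = 1.81668
  c_2 = sigma^2 theta_2 = 2 * (0.606) = 1.212
Equations for k = 0 and k = 1 (AR order 1):
  gamma(0) = phi_1 gamma(1) + c_0
  gamma(1) = phi_1 gamma(0) + c_1
Substituting the second into the first: gamma(0) (1 - phi_1^2) = c_0 + phi_1 c_1, so
  gamma(0) = (c_0 + phi_1 c_1) / (1 - phi_1^2) = (3.953284 + (0.521)(1.81668)) / (1 - (0.521)^2) = 4.899775 / 0.728559 = 6.725295.
  gamma(1) = phi_1 gamma(0) + c_1 = (0.521)(6.725295) + (1.81668) = 5.320559.
Therefore gamma(1) = 5.3206 (to 4 decimal places).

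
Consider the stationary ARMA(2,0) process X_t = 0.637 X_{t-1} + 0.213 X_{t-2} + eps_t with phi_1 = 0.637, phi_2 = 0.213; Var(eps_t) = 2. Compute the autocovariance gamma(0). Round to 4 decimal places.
\gamma(0) = 6.0749

Multiply the model equation by X_{t-k} and take expectations. With theta_0 = psi_0 = 1 and psi_j the MA(infinity) weights, this gives
  gamma(k) - sum_i phi_i gamma(k-i) = c_k,
  c_k = sigma^2 * sum_{j=k..q} theta_j psi_{j-k}   (c_k = 0 for k > q),
using gamma(-m) = gamma(m).
Pure AR (q = 0): c_0 = sigma^2 = 2, c_k = 0 for k >= 1.
Equations for k = 0, 1, 2 (AR order 2, c_2 = 0):
  (E0) gamma(0) = phi_1 gamma(1) + phi_2 gamma(2) + c_0
  (E1) gamma(1) = phi_1 gamma(0) + phi_2 gamma(1) + c_1
  (E2) gamma(2) = phi_1 gamma(1) + phi_2 gamma(0)
From (E1): gamma(1) = A gamma(0) + B with
  A = phi_1 / (1 - phi_2) = 0.637 / 0.787 = 0.809403,   B = c_1 / (1 - phi_2) = 0 / 0.787 = 0.
Insert (E2) into (E0): gamma(0) (1 - phi_2^2) = phi_1 (1 + phi_2) gamma(1) + c_0.
  phi_1 (1 + phi_2) = (0.637)(1.213) = 0.772681,   1 - phi_2^2 = 0.954631.
Replace gamma(1) by A gamma(0) + B and collect gamma(0):
  gamma(0) [0.954631 - (0.772681)(0.809403)] = c_0 = 2
  gamma(0) * 0.329221 = 2
  gamma(0) = 2 / 0.329221 = 6.07495.
Therefore gamma(0) = 6.0749 (to 4 decimal places).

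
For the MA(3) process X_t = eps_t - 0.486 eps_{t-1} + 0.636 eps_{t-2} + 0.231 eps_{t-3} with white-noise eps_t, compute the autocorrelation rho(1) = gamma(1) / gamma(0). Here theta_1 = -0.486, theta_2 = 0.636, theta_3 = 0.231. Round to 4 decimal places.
\rho(1) = -0.3826

For an MA(q) process with theta_0 = 1, the autocovariance is
  gamma(k) = sigma^2 * sum_{i=0..q-k} theta_i * theta_{i+k},
and rho(k) = gamma(k) / gamma(0). Sigma^2 cancels.
  numerator   = (1)*(-0.486) + (-0.486)*(0.636) + (0.636)*(0.231) = -0.64818.
  denominator = (1)^2 + (-0.486)^2 + (0.636)^2 + (0.231)^2 = 1.694053.
  rho(1) = -0.64818 / 1.694053 = -0.3826.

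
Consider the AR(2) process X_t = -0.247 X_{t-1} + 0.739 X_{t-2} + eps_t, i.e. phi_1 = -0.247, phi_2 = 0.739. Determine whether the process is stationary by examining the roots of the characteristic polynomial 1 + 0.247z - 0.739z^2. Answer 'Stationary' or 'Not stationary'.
\text{Stationary}

The AR(p) characteristic polynomial is P(z) = 1 + 0.247z - 0.739z^2.
Stationarity requires all roots to lie outside the unit circle, i.e. |z| > 1 for every root.
Set 1 + (0.247) z + (-0.739) z^2 = 0, i.e. a z^2 + b z + c = 0 with a = -0.739, b = 0.247, c = 1.
Discriminant D = b^2 - 4ac = (0.247)^2 - 4*(-0.739)*1 = 0.061009 - (-2.956) = 3.017009.
D >= 0, so the roots are real: z = (-b +/- sqrt(D)) / (2a) = (-0.247 +/- 1.736954) / (-1.478).
  z_1 = (-0.247 + 1.736954) / (-1.478) = -1.0081,   |z_1| = 1.0081.
  z_2 = (-0.247 - 1.736954) / (-1.478) = 1.3423,   |z_2| = 1.3423.
Moduli of all roots: 1.0081, 1.3423.
All moduli strictly greater than 1? Yes.
Verdict: Stationary.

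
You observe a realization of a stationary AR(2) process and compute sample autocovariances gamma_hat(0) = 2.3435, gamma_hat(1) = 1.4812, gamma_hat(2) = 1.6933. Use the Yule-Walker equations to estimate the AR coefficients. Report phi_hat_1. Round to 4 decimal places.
\hat\phi_{1} = 0.2920

The Yule-Walker equations for an AR(p) process read, in matrix form,
  Gamma_p phi = r_p,   with   (Gamma_p)_{ij} = gamma(|i - j|),
                       (r_p)_i = gamma(i),   i,j = 1..p.
Substitute the sample gammas (Toeplitz matrix and right-hand side of size 2):
  Gamma_p = [[2.3435, 1.4812], [1.4812, 2.3435]]
  r_p     = [1.4812, 1.6933]
Written out:
  2.3435 phi_1 + 1.4812 phi_2 = 1.4812
  1.4812 phi_1 + 2.3435 phi_2 = 1.6933
Solve by Cramer's rule:
  det = gamma(0)^2 - gamma(1)^2 = (2.3435)^2 - (1.4812)^2 = 5.49199225 - 2.19395344 = 3.29803881
  phi_hat_1 = [gamma(1) gamma(0) - gamma(1) gamma(2)] / det = [(1.4812)(2.3435) - (1.4812)(1.6933)] / 3.29803881 = 0.96307624 / 3.29803881 = 0.292
  phi_hat_2 = [gamma(0) gamma(2) - gamma(1)^2] / det = [(2.3435)(1.6933) - (1.4812)^2] / 3.29803881 = 1.77429511 / 3.29803881 = 0.538
So phi_hat = [0.2920, 0.5380].
Therefore phi_hat_1 = 0.2920.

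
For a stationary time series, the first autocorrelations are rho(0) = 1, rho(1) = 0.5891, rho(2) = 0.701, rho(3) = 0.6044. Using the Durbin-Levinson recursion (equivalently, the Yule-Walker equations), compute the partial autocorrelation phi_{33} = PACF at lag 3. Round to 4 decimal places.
\phi_{33} = 0.2081

The PACF at lag k is phi_{kk}, the last component of the solution
to the Yule-Walker system G_k phi = r_k where
  (G_k)_{ij} = rho(|i - j|), (r_k)_i = rho(i), i,j = 1..k.
Equivalently, Durbin-Levinson gives phi_{kk} iteratively:
  phi_{11} = rho(1)
  phi_{kk} = [rho(k) - sum_{j=1..k-1} phi_{k-1,j} rho(k-j)]
            / [1 - sum_{j=1..k-1} phi_{k-1,j} rho(j)],
  phi_{k,j} = phi_{k-1,j} - phi_{kk} phi_{k-1,k-j},  j = 1..k-1.
Step k = 1:
  phi_11 = rho(1) = 0.5891.
Step k = 2:
  phi_22 = [rho(2) - phi_11 rho(1)] / [1 - phi_11 rho(1)] = [0.701 - (0.5891)(0.5891)] / [1 - (0.5891)(0.5891)]
         = 0.35396119 / 0.65296119 = 0.542086.
  Update: phi_21 = phi_11 - phi_22 phi_11 = 0.5891 - (0.542086)(0.5891) = 0.269757.
Step k = 3:
  phi_33 = [rho(3) - phi_21 rho(2) - phi_22 rho(1)] / [1 - phi_21 rho(1) - phi_22 rho(2)]
    numerator   = 0.6044 - (0.269757)(0.701) - (0.542086)(0.5891) = 0.09595737
    denominator = 1 - (0.269757)(0.5891) - (0.542086)(0.701) = 0.46108375
  phi_33 = 0.09595737 / 0.46108375 = 0.2081.
Therefore phi_{33} = 0.2081.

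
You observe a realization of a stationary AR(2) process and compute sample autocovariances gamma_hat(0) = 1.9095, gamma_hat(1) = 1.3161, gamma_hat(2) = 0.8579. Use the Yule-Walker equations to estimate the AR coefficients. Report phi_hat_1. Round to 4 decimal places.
\hat\phi_{1} = 0.7231

The Yule-Walker equations for an AR(p) process read, in matrix form,
  Gamma_p phi = r_p,   with   (Gamma_p)_{ij} = gamma(|i - j|),
                       (r_p)_i = gamma(i),   i,j = 1..p.
Substitute the sample gammas (Toeplitz matrix and right-hand side of size 2):
  Gamma_p = [[1.9095, 1.3161], [1.3161, 1.9095]]
  r_p     = [1.3161, 0.8579]
Written out:
  1.9095 phi_1 + 1.3161 phi_2 = 1.3161
  1.3161 phi_1 + 1.9095 phi_2 = 0.8579
Solve by Cramer's rule:
  det = gamma(0)^2 - gamma(1)^2 = (1.9095)^2 - (1.3161)^2 = 3.64619025 - 1.73211921 = 1.91407104
  phi_hat_1 = [gamma(1) gamma(0) - gamma(1) gamma(2)] / det = [(1.3161)(1.9095) - (1.3161)(0.8579)] / 1.91407104 = 1.38401076 / 1.91407104 = 0.7231
  phi_hat_2 = [gamma(0) gamma(2) - gamma(1)^2] / det = [(1.9095)(0.8579) - (1.3161)^2] / 1.91407104 = -0.09395916 / 1.91407104 = -0.0491
So phi_hat = [0.7231, -0.0491].
Therefore phi_hat_1 = 0.7231.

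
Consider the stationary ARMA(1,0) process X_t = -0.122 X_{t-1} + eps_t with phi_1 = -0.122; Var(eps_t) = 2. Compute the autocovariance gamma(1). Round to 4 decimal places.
\gamma(1) = -0.2477

Multiply the model equation by X_{t-k} and take expectations. With theta_0 = psi_0 = 1 and psi_j the MA(infinity) weights, this gives
  gamma(k) - sum_i phi_i gamma(k-i) = c_k,
  c_k = sigma^2 * sum_{j=k..q} theta_j psi_{j-k}   (c_k = 0 for k > q),
using gamma(-m) = gamma(m).
Pure AR (q = 0): c_0 = sigma^2 = 2, c_k = 0 for k >= 1.
Equations for k = 0 and k = 1 (AR order 1):
  gamma(0) = phi_1 gamma(1) + c_0
  gamma(1) = phi_1 gamma(0) + c_1
Substituting the second into the first: gamma(0) (1 - phi_1^2) = c_0 + phi_1 c_1, so
  gamma(0) = c_0 / (1 - phi_1^2) = 2 / (1 - (-0.122)^2) = 2 / 0.985116 = 2.030218.
  gamma(1) = phi_1 gamma(0) = (-0.122)(2.030218) = -0.247687.
Therefore gamma(1) = -0.2477 (to 4 decimal places).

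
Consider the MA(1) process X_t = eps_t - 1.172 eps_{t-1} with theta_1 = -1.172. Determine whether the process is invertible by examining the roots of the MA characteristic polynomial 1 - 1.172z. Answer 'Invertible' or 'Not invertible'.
\text{Not invertible}

The MA(q) characteristic polynomial is P(z) = 1 - 1.172z.
Invertibility requires all roots to lie outside the unit circle, i.e. |z| > 1 for every root.
This is linear in z: 1 + (-1.172) z = 0  =>  z = -1/(-1.172) = 0.853242,  |z| = 0.853242.
Moduli of all roots: 0.8532.
All moduli strictly greater than 1? No.
Verdict: Not invertible.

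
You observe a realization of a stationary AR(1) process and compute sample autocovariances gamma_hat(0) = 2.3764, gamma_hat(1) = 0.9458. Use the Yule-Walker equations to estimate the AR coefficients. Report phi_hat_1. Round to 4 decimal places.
\hat\phi_{1} = 0.3980

The Yule-Walker equations for an AR(p) process read, in matrix form,
  Gamma_p phi = r_p,   with   (Gamma_p)_{ij} = gamma(|i - j|),
                       (r_p)_i = gamma(i),   i,j = 1..p.
Substitute the sample gammas (Toeplitz matrix and right-hand side of size 1):
  Gamma_p = [[2.3764]]
  r_p     = [0.9458]
With p = 1 this is the single equation gamma(0) phi_1 = gamma(1):
  phi_hat_1 = gamma(1) / gamma(0) = 0.9458 / 2.3764 = 0.3980.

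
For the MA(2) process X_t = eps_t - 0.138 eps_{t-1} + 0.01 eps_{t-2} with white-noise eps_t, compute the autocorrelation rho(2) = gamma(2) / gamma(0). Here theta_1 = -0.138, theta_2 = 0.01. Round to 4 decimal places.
\rho(2) = 0.0098

For an MA(q) process with theta_0 = 1, the autocovariance is
  gamma(k) = sigma^2 * sum_{i=0..q-k} theta_i * theta_{i+k},
and rho(k) = gamma(k) / gamma(0). Sigma^2 cancels.
  numerator   = (1)*(0.01) = 0.01.
  denominator = (1)^2 + (-0.138)^2 + (0.01)^2 = 1.019144.
  rho(2) = 0.01 / 1.019144 = 0.0098.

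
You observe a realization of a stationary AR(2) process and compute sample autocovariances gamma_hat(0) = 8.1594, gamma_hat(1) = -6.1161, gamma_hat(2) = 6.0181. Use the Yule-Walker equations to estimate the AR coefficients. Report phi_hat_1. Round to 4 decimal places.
\hat\phi_{1} = -0.4490

The Yule-Walker equations for an AR(p) process read, in matrix form,
  Gamma_p phi = r_p,   with   (Gamma_p)_{ij} = gamma(|i - j|),
                       (r_p)_i = gamma(i),   i,j = 1..p.
Substitute the sample gammas (Toeplitz matrix and right-hand side of size 2):
  Gamma_p = [[8.1594, -6.1161], [-6.1161, 8.1594]]
  r_p     = [-6.1161, 6.0181]
Written out:
  8.1594 phi_1 - 6.1161 phi_2 = -6.1161
  -6.1161 phi_1 + 8.1594 phi_2 = 6.0181
Solve by Cramer's rule:
  det = gamma(0)^2 - gamma(1)^2 = (8.1594)^2 - (-6.1161)^2 = 66.57580836 - 37.40667921 = 29.16912915
  phi_hat_1 = [gamma(1) gamma(0) - gamma(1) gamma(2)] / det = [(-6.1161)(8.1594) - (-6.1161)(6.0181)] / 29.16912915 = -13.09640493 / 29.16912915 = -0.449
  phi_hat_2 = [gamma(0) gamma(2) - gamma(1)^2] / det = [(8.1594)(6.0181) - (-6.1161)^2] / 29.16912915 = 11.69740593 / 29.16912915 = 0.401
So phi_hat = [-0.4490, 0.4010].
Therefore phi_hat_1 = -0.4490.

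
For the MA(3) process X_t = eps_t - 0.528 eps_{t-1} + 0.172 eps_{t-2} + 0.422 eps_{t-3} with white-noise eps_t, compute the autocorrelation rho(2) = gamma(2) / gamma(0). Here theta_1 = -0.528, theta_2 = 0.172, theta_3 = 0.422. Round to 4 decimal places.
\rho(2) = -0.0342

For an MA(q) process with theta_0 = 1, the autocovariance is
  gamma(k) = sigma^2 * sum_{i=0..q-k} theta_i * theta_{i+k},
and rho(k) = gamma(k) / gamma(0). Sigma^2 cancels.
  numerator   = (1)*(0.172) + (-0.528)*(0.422) = -0.050816.
  denominator = (1)^2 + (-0.528)^2 + (0.172)^2 + (0.422)^2 = 1.486452.
  rho(2) = -0.050816 / 1.486452 = -0.0342.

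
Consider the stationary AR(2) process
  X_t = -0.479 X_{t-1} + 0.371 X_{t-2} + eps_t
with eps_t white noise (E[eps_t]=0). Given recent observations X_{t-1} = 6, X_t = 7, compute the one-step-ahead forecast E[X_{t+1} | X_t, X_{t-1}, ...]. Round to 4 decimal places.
E[X_{t+1} \mid \mathcal F_t] = -1.1270

For an AR(p) model X_t = c + sum_i phi_i X_{t-i} + eps_t, the
one-step-ahead conditional mean is
  E[X_{t+1} | X_t, ...] = c + sum_i phi_i X_{t+1-i}.
Substitute known values:
  E[X_{t+1} | ...] = (-0.479) * (7) + (0.371) * (6)
                   = -1.1270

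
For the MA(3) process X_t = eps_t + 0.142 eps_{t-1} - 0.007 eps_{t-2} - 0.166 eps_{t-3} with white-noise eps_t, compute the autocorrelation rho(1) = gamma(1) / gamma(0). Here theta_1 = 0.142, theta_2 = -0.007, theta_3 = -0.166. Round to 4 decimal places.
\rho(1) = 0.1357

For an MA(q) process with theta_0 = 1, the autocovariance is
  gamma(k) = sigma^2 * sum_{i=0..q-k} theta_i * theta_{i+k},
and rho(k) = gamma(k) / gamma(0). Sigma^2 cancels.
  numerator   = (1)*(0.142) + (0.142)*(-0.007) + (-0.007)*(-0.166) = 0.142168.
  denominator = (1)^2 + (0.142)^2 + (-0.007)^2 + (-0.166)^2 = 1.047769.
  rho(1) = 0.142168 / 1.047769 = 0.1357.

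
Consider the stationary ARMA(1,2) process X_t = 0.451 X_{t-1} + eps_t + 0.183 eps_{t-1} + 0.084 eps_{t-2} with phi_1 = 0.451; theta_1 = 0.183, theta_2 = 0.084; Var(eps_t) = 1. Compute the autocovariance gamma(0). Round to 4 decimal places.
\gamma(0) = 1.5738

Multiply the model equation by X_{t-k} and take expectations. With theta_0 = psi_0 = 1 and psi_j the MA(infinity) weights, this gives
  gamma(k) - sum_i phi_i gamma(k-i) = c_k,
  c_k = sigma^2 * sum_{j=k..q} theta_j psi_{j-k}   (c_k = 0 for k > q),
using gamma(-m) = gamma(m).
psi-weights needed (psi_j = theta_j + sum_i phi_i psi_{j-i}):
  psi_1 = theta_1 + phi_1 = 0.183 + (0.451) = 0.634
  psi_2 = theta_2 + phi_1 psi_1 = 0.084 + (0.451)(0.634) = 0.369934
Right-hand sides:
  c_0 = sigma^2 (1 + theta_1 psi_1 + theta_2 psi_2) = 1 * (1 + (0.183)(0.634) + (0.084)(0.369934)) = 1 * 1.147096 = 1.147096
  c_1 = sigma^2 (theta_1 + theta_2 psi_1) = 1 * (0.183 + (0.084)(0.634)) = 0.236256
  c_2 = sigma^2 theta_2 = 1 * (0.084) = 0.084
Equations for k = 0 and k = 1 (AR order 1):
  gamma(0) = phi_1 gamma(1) + c_0
  gamma(1) = phi_1 gamma(0) + c_1
Substituting the second into the first: gamma(0) (1 - phi_1^2) = c_0 + phi_1 c_1, so
  gamma(0) = (c_0 + phi_1 c_1) / (1 - phi_1^2) = (1.147096 + (0.451)(0.236256)) / (1 - (0.451)^2) = 1.253648 / 0.796599 = 1.57375.
Therefore gamma(0) = 1.5738 (to 4 decimal places).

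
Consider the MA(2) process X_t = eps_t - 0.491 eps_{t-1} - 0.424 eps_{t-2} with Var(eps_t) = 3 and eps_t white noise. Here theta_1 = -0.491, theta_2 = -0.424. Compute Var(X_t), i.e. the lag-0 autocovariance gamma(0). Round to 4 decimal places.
\gamma(0) = 4.2626

For an MA(q) process X_t = eps_t + sum_i theta_i eps_{t-i} with
Var(eps_t) = sigma^2, the variance is
  gamma(0) = sigma^2 * (1 + sum_i theta_i^2).
  sum_i theta_i^2 = (-0.491)^2 + (-0.424)^2 = 0.241081 + 0.179776 = 0.420857.
  gamma(0) = 3 * (1 + 0.420857) = 3 * 1.420857 = 4.262571, which rounds to 4.2626.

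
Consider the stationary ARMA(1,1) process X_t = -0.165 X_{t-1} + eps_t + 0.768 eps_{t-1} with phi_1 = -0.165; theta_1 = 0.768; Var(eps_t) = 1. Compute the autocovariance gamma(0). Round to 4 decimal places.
\gamma(0) = 1.3738

Multiply the model equation by X_{t-k} and take expectations. With theta_0 = psi_0 = 1 and psi_j the MA(infinity) weights, this gives
  gamma(k) - sum_i phi_i gamma(k-i) = c_k,
  c_k = sigma^2 * sum_{j=k..q} theta_j psi_{j-k}   (c_k = 0 for k > q),
using gamma(-m) = gamma(m).
psi-weights needed (psi_j = theta_j + sum_i phi_i psi_{j-i}):
  psi_1 = theta_1 + phi_1 = 0.768 + (-0.165) = 0.603
Right-hand sides:
  c_0 = sigma^2 (1 + theta_1 psi_1) = 1 * (1 + (0.768)(0.603)) = 1 * 1.463104 = 1.463104
  c_1 = sigma^2 theta_1 = 1 * (0.768) = 0.768
  c_2 = 0
Equations for k = 0 and k = 1 (AR order 1):
  gamma(0) = phi_1 gamma(1) + c_0
  gamma(1) = phi_1 gamma(0) + c_1
Substituting the second into the first: gamma(0) (1 - phi_1^2) = c_0 + phi_1 c_1, so
  gamma(0) = (c_0 + phi_1 c_1) / (1 - phi_1^2) = (1.463104 + (-0.165)(0.768)) / (1 - (-0.165)^2) = 1.336384 / 0.972775 = 1.373785.
Therefore gamma(0) = 1.3738 (to 4 decimal places).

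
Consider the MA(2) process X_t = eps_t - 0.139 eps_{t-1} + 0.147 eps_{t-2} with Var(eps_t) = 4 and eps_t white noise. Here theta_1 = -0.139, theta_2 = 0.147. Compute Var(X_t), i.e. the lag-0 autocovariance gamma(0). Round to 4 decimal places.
\gamma(0) = 4.1637

For an MA(q) process X_t = eps_t + sum_i theta_i eps_{t-i} with
Var(eps_t) = sigma^2, the variance is
  gamma(0) = sigma^2 * (1 + sum_i theta_i^2).
  sum_i theta_i^2 = (-0.139)^2 + (0.147)^2 = 0.019321 + 0.021609 = 0.04093.
  gamma(0) = 4 * (1 + 0.04093) = 4 * 1.04093 = 4.16372, which rounds to 4.1637.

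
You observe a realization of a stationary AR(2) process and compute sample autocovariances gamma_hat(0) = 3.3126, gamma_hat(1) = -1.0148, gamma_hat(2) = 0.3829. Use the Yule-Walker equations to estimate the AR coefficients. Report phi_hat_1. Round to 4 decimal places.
\hat\phi_{1} = -0.2990

The Yule-Walker equations for an AR(p) process read, in matrix form,
  Gamma_p phi = r_p,   with   (Gamma_p)_{ij} = gamma(|i - j|),
                       (r_p)_i = gamma(i),   i,j = 1..p.
Substitute the sample gammas (Toeplitz matrix and right-hand side of size 2):
  Gamma_p = [[3.3126, -1.0148], [-1.0148, 3.3126]]
  r_p     = [-1.0148, 0.3829]
Written out:
  3.3126 phi_1 - 1.0148 phi_2 = -1.0148
  -1.0148 phi_1 + 3.3126 phi_2 = 0.3829
Solve by Cramer's rule:
  det = gamma(0)^2 - gamma(1)^2 = (3.3126)^2 - (-1.0148)^2 = 10.97331876 - 1.02981904 = 9.94349972
  phi_hat_1 = [gamma(1) gamma(0) - gamma(1) gamma(2)] / det = [(-1.0148)(3.3126) - (-1.0148)(0.3829)] / 9.94349972 = -2.97305956 / 9.94349972 = -0.299
  phi_hat_2 = [gamma(0) gamma(2) - gamma(1)^2] / det = [(3.3126)(0.3829) - (-1.0148)^2] / 9.94349972 = 0.2385755 / 9.94349972 = 0.024
So phi_hat = [-0.2990, 0.0240].
Therefore phi_hat_1 = -0.2990.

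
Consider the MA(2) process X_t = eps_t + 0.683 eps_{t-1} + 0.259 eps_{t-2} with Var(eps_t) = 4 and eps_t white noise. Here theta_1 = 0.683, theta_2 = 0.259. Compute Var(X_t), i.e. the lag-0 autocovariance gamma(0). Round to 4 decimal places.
\gamma(0) = 6.1343

For an MA(q) process X_t = eps_t + sum_i theta_i eps_{t-i} with
Var(eps_t) = sigma^2, the variance is
  gamma(0) = sigma^2 * (1 + sum_i theta_i^2).
  sum_i theta_i^2 = (0.683)^2 + (0.259)^2 = 0.466489 + 0.067081 = 0.53357.
  gamma(0) = 4 * (1 + 0.53357) = 4 * 1.53357 = 6.13428, which rounds to 6.1343.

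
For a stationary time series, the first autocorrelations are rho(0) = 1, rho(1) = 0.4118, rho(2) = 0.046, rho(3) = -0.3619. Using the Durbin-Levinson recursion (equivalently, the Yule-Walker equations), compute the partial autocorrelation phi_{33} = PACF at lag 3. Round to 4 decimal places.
\phi_{33} = -0.3970

The PACF at lag k is phi_{kk}, the last component of the solution
to the Yule-Walker system G_k phi = r_k where
  (G_k)_{ij} = rho(|i - j|), (r_k)_i = rho(i), i,j = 1..k.
Equivalently, Durbin-Levinson gives phi_{kk} iteratively:
  phi_{11} = rho(1)
  phi_{kk} = [rho(k) - sum_{j=1..k-1} phi_{k-1,j} rho(k-j)]
            / [1 - sum_{j=1..k-1} phi_{k-1,j} rho(j)],
  phi_{k,j} = phi_{k-1,j} - phi_{kk} phi_{k-1,k-j},  j = 1..k-1.
Step k = 1:
  phi_11 = rho(1) = 0.4118.
Step k = 2:
  phi_22 = [rho(2) - phi_11 rho(1)] / [1 - phi_11 rho(1)] = [0.046 - (0.4118)(0.4118)] / [1 - (0.4118)(0.4118)]
         = -0.12357924 / 0.83042076 = -0.148815.
  Update: phi_21 = phi_11 - phi_22 phi_11 = 0.4118 - (-0.148815)(0.4118) = 0.473082.
Step k = 3:
  phi_33 = [rho(3) - phi_21 rho(2) - phi_22 rho(1)] / [1 - phi_21 rho(1) - phi_22 rho(2)]
    numerator   = -0.3619 - (0.473082)(0.046) - (-0.148815)(0.4118) = -0.32237967
    denominator = 1 - (0.473082)(0.4118) - (-0.148815)(0.046) = 0.81203029
  phi_33 = -0.32237967 / 0.81203029 = -0.397.
Therefore phi_{33} = -0.3970.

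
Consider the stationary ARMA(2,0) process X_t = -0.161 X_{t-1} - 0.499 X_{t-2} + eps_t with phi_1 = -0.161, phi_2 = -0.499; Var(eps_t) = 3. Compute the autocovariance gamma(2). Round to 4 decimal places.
\gamma(2) = -1.9467

Multiply the model equation by X_{t-k} and take expectations. With theta_0 = psi_0 = 1 and psi_j the MA(infinity) weights, this gives
  gamma(k) - sum_i phi_i gamma(k-i) = c_k,
  c_k = sigma^2 * sum_{j=k..q} theta_j psi_{j-k}   (c_k = 0 for k > q),
using gamma(-m) = gamma(m).
Pure AR (q = 0): c_0 = sigma^2 = 3, c_k = 0 for k >= 1.
Equations for k = 0, 1, 2 (AR order 2, c_2 = 0):
  (E0) gamma(0) = phi_1 gamma(1) + phi_2 gamma(2) + c_0
  (E1) gamma(1) = phi_1 gamma(0) + phi_2 gamma(1) + c_1
  (E2) gamma(2) = phi_1 gamma(1) + phi_2 gamma(0)
From (E1): gamma(1) = A gamma(0) + B with
  A = phi_1 / (1 - phi_2) = -0.161 / 1.499 = -0.107405,   B = c_1 / (1 - phi_2) = 0 / 1.499 = 0.
Insert (E2) into (E0): gamma(0) (1 - phi_2^2) = phi_1 (1 + phi_2) gamma(1) + c_0.
  phi_1 (1 + phi_2) = (-0.161)(0.501) = -0.080661,   1 - phi_2^2 = 0.750999.
Replace gamma(1) by A gamma(0) + B and collect gamma(0):
  gamma(0) [0.750999 - (-0.080661)(-0.107405)] = c_0 = 3
  gamma(0) * 0.742336 = 3
  gamma(0) = 3 / 0.742336 = 4.041299.
  gamma(1) = A gamma(0) = (-0.107405)(4.041299) = -0.434055.
  gamma(2) = phi_1 gamma(1) + phi_2 gamma(0) = (-0.161)(-0.434055) + (-0.499)(4.041299) = -1.946725.
Therefore gamma(2) = -1.9467 (to 4 decimal places).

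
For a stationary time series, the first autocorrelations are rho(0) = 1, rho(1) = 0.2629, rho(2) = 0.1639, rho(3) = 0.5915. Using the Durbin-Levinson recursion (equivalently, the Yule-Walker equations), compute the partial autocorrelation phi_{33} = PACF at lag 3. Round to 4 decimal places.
\phi_{33} = 0.5710

The PACF at lag k is phi_{kk}, the last component of the solution
to the Yule-Walker system G_k phi = r_k where
  (G_k)_{ij} = rho(|i - j|), (r_k)_i = rho(i), i,j = 1..k.
Equivalently, Durbin-Levinson gives phi_{kk} iteratively:
  phi_{11} = rho(1)
  phi_{kk} = [rho(k) - sum_{j=1..k-1} phi_{k-1,j} rho(k-j)]
            / [1 - sum_{j=1..k-1} phi_{k-1,j} rho(j)],
  phi_{k,j} = phi_{k-1,j} - phi_{kk} phi_{k-1,k-j},  j = 1..k-1.
Step k = 1:
  phi_11 = rho(1) = 0.2629.
Step k = 2:
  phi_22 = [rho(2) - phi_11 rho(1)] / [1 - phi_11 rho(1)] = [0.1639 - (0.2629)(0.2629)] / [1 - (0.2629)(0.2629)]
         = 0.09478359 / 0.93088359 = 0.101821.
  Update: phi_21 = phi_11 - phi_22 phi_11 = 0.2629 - (0.101821)(0.2629) = 0.236131.
Step k = 3:
  phi_33 = [rho(3) - phi_21 rho(2) - phi_22 rho(1)] / [1 - phi_21 rho(1) - phi_22 rho(2)]
    numerator   = 0.5915 - (0.236131)(0.1639) - (0.101821)(0.2629) = 0.52602932
    denominator = 1 - (0.236131)(0.2629) - (0.101821)(0.1639) = 0.92123262
  phi_33 = 0.52602932 / 0.92123262 = 0.571.
Therefore phi_{33} = 0.5710.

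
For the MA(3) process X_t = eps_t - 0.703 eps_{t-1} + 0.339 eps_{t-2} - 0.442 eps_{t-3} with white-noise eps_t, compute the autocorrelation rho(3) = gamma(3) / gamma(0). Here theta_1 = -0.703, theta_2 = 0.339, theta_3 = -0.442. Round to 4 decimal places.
\rho(3) = -0.2449

For an MA(q) process with theta_0 = 1, the autocovariance is
  gamma(k) = sigma^2 * sum_{i=0..q-k} theta_i * theta_{i+k},
and rho(k) = gamma(k) / gamma(0). Sigma^2 cancels.
  numerator   = (1)*(-0.442) = -0.442.
  denominator = (1)^2 + (-0.703)^2 + (0.339)^2 + (-0.442)^2 = 1.804494.
  rho(3) = -0.442 / 1.804494 = -0.2449.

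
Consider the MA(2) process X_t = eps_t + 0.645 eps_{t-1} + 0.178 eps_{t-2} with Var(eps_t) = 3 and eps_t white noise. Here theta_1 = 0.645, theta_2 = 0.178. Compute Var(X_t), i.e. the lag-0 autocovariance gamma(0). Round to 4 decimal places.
\gamma(0) = 4.3431

For an MA(q) process X_t = eps_t + sum_i theta_i eps_{t-i} with
Var(eps_t) = sigma^2, the variance is
  gamma(0) = sigma^2 * (1 + sum_i theta_i^2).
  sum_i theta_i^2 = (0.645)^2 + (0.178)^2 = 0.416025 + 0.031684 = 0.447709.
  gamma(0) = 3 * (1 + 0.447709) = 3 * 1.447709 = 4.343127, which rounds to 4.3431.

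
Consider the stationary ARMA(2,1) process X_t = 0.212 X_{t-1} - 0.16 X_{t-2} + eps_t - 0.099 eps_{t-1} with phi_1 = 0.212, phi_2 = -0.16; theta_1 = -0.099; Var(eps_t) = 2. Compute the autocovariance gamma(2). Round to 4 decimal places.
\gamma(2) = -0.2869

Multiply the model equation by X_{t-k} and take expectations. With theta_0 = psi_0 = 1 and psi_j the MA(infinity) weights, this gives
  gamma(k) - sum_i phi_i gamma(k-i) = c_k,
  c_k = sigma^2 * sum_{j=k..q} theta_j psi_{j-k}   (c_k = 0 for k > q),
using gamma(-m) = gamma(m).
psi-weights needed (psi_j = theta_j + sum_i phi_i psi_{j-i}):
  psi_1 = theta_1 + phi_1 = -0.099 + (0.212) = 0.113
Right-hand sides:
  c_0 = sigma^2 (1 + theta_1 psi_1) = 2 * (1 + (-0.099)(0.113)) = 2 * 0.988813 = 1.977626
  c_1 = sigma^2 theta_1 = 2 * (-0.099) = -0.198
  c_2 = 0
Equations for k = 0, 1, 2 (AR order 2, c_2 = 0):
  (E0) gamma(0) = phi_1 gamma(1) + phi_2 gamma(2) + c_0
  (E1) gamma(1) = phi_1 gamma(0) + phi_2 gamma(1) + c_1
  (E2) gamma(2) = phi_1 gamma(1) + phi_2 gamma(0)
From (E1): gamma(1) = A gamma(0) + B with
  A = phi_1 / (1 - phi_2) = 0.212 / 1.16 = 0.182759,   B = c_1 / (1 - phi_2) = -0.198 / 1.16 = -0.17069.
Insert (E2) into (E0): gamma(0) (1 - phi_2^2) = phi_1 (1 + phi_2) gamma(1) + c_0.
  phi_1 (1 + phi_2) = (0.212)(0.84) = 0.17808,   1 - phi_2^2 = 0.9744.
Replace gamma(1) by A gamma(0) + B and collect gamma(0):
  gamma(0) [0.9744 - (0.17808)(0.182759)] = (0.17808)(-0.17069) + 1.977626
  gamma(0) * 0.941854 = 1.94723
  gamma(0) = 1.94723 / 0.941854 = 2.067442.
  gamma(1) = A gamma(0) + B = (0.182759)(2.067442) + (-0.17069) = 0.207153.
  gamma(2) = phi_1 gamma(1) + phi_2 gamma(0) = (0.212)(0.207153) + (-0.16)(2.067442) = -0.286874.
Therefore gamma(2) = -0.2869 (to 4 decimal places).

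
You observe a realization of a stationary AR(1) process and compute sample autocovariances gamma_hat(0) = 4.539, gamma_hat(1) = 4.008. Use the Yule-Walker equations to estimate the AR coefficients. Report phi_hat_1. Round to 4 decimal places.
\hat\phi_{1} = 0.8830

The Yule-Walker equations for an AR(p) process read, in matrix form,
  Gamma_p phi = r_p,   with   (Gamma_p)_{ij} = gamma(|i - j|),
                       (r_p)_i = gamma(i),   i,j = 1..p.
Substitute the sample gammas (Toeplitz matrix and right-hand side of size 1):
  Gamma_p = [[4.539]]
  r_p     = [4.008]
With p = 1 this is the single equation gamma(0) phi_1 = gamma(1):
  phi_hat_1 = gamma(1) / gamma(0) = 4.008 / 4.539 = 0.8830.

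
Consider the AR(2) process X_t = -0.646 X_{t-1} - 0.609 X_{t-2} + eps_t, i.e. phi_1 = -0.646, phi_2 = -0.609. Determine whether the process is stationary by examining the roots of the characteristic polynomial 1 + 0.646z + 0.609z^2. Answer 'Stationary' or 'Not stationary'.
\text{Stationary}

The AR(p) characteristic polynomial is P(z) = 1 + 0.646z + 0.609z^2.
Stationarity requires all roots to lie outside the unit circle, i.e. |z| > 1 for every root.
Set 1 + (0.646) z + (0.609) z^2 = 0, i.e. a z^2 + b z + c = 0 with a = 0.609, b = 0.646, c = 1.
Discriminant D = b^2 - 4ac = (0.646)^2 - 4*(0.609)*1 = 0.417316 - (2.436) = -2.018684.
D < 0, so the roots are the complex-conjugate pair z = (-b +/- i sqrt(-D)) / (2a) = -0.5304 +/- 1.1665i.
For a conjugate pair |z|^2 = z * conj(z) = (product of roots) = c/a = 1/(0.609) = 1.642036, so |z| = sqrt(1.642036) = 1.2814 for both roots.
Moduli of all roots: 1.2814, 1.2814.
All moduli strictly greater than 1? Yes.
Verdict: Stationary.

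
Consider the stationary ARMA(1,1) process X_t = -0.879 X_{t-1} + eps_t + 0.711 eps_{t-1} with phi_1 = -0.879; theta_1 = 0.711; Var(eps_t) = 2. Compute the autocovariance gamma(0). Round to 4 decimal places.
\gamma(0) = 2.2483

Multiply the model equation by X_{t-k} and take expectations. With theta_0 = psi_0 = 1 and psi_j the MA(infinity) weights, this gives
  gamma(k) - sum_i phi_i gamma(k-i) = c_k,
  c_k = sigma^2 * sum_{j=k..q} theta_j psi_{j-k}   (c_k = 0 for k > q),
using gamma(-m) = gamma(m).
psi-weights needed (psi_j = theta_j + sum_i phi_i psi_{j-i}):
  psi_1 = theta_1 + phi_1 = 0.711 + (-0.879) = -0.168
Right-hand sides:
  c_0 = sigma^2 (1 + theta_1 psi_1) = 2 * (1 + (0.711)(-0.168)) = 2 * 0.880552 = 1.761104
  c_1 = sigma^2 theta_1 = 2 * (0.711) = 1.422
  c_2 = 0
Equations for k = 0 and k = 1 (AR order 1):
  gamma(0) = phi_1 gamma(1) + c_0
  gamma(1) = phi_1 gamma(0) + c_1
Substituting the second into the first: gamma(0) (1 - phi_1^2) = c_0 + phi_1 c_1, so
  gamma(0) = (c_0 + phi_1 c_1) / (1 - phi_1^2) = (1.761104 + (-0.879)(1.422)) / (1 - (-0.879)^2) = 0.511166 / 0.227359 = 2.248277.
Therefore gamma(0) = 2.2483 (to 4 decimal places).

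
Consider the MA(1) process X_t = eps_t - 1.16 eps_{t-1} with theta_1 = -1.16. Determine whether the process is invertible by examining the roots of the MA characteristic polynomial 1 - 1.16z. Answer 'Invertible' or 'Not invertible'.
\text{Not invertible}

The MA(q) characteristic polynomial is P(z) = 1 - 1.16z.
Invertibility requires all roots to lie outside the unit circle, i.e. |z| > 1 for every root.
This is linear in z: 1 + (-1.16) z = 0  =>  z = -1/(-1.16) = 0.862069,  |z| = 0.862069.
Moduli of all roots: 0.8621.
All moduli strictly greater than 1? No.
Verdict: Not invertible.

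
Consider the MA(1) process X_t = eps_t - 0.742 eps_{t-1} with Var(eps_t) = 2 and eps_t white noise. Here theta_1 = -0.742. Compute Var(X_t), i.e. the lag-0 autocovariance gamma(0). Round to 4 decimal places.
\gamma(0) = 3.1011

For an MA(q) process X_t = eps_t + sum_i theta_i eps_{t-i} with
Var(eps_t) = sigma^2, the variance is
  gamma(0) = sigma^2 * (1 + sum_i theta_i^2).
  sum_i theta_i^2 = (-0.742)^2 = 0.550564.
  gamma(0) = 2 * (1 + 0.550564) = 2 * 1.550564 = 3.101128, which rounds to 3.1011.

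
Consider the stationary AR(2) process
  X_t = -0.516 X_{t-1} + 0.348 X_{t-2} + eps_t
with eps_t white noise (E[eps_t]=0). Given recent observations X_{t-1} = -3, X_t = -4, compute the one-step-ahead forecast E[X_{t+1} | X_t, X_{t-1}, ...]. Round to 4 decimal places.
E[X_{t+1} \mid \mathcal F_t] = 1.0200

For an AR(p) model X_t = c + sum_i phi_i X_{t-i} + eps_t, the
one-step-ahead conditional mean is
  E[X_{t+1} | X_t, ...] = c + sum_i phi_i X_{t+1-i}.
Substitute known values:
  E[X_{t+1} | ...] = (-0.516) * (-4) + (0.348) * (-3)
                   = 1.0200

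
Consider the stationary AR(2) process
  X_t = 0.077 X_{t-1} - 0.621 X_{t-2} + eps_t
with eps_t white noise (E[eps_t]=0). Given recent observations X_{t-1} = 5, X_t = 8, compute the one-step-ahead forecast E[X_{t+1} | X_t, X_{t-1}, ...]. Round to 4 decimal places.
E[X_{t+1} \mid \mathcal F_t] = -2.4890

For an AR(p) model X_t = c + sum_i phi_i X_{t-i} + eps_t, the
one-step-ahead conditional mean is
  E[X_{t+1} | X_t, ...] = c + sum_i phi_i X_{t+1-i}.
Substitute known values:
  E[X_{t+1} | ...] = (0.077) * (8) + (-0.621) * (5)
                   = -2.4890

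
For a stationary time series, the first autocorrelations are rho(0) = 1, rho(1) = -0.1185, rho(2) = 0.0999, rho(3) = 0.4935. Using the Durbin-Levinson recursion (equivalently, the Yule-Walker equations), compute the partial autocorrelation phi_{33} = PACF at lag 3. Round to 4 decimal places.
\phi_{33} = 0.5259

The PACF at lag k is phi_{kk}, the last component of the solution
to the Yule-Walker system G_k phi = r_k where
  (G_k)_{ij} = rho(|i - j|), (r_k)_i = rho(i), i,j = 1..k.
Equivalently, Durbin-Levinson gives phi_{kk} iteratively:
  phi_{11} = rho(1)
  phi_{kk} = [rho(k) - sum_{j=1..k-1} phi_{k-1,j} rho(k-j)]
            / [1 - sum_{j=1..k-1} phi_{k-1,j} rho(j)],
  phi_{k,j} = phi_{k-1,j} - phi_{kk} phi_{k-1,k-j},  j = 1..k-1.
Step k = 1:
  phi_11 = rho(1) = -0.1185.
Step k = 2:
  phi_22 = [rho(2) - phi_11 rho(1)] / [1 - phi_11 rho(1)] = [0.0999 - (-0.1185)(-0.1185)] / [1 - (-0.1185)(-0.1185)]
         = 0.08585775 / 0.98595775 = 0.087081.
  Update: phi_21 = phi_11 - phi_22 phi_11 = -0.1185 - (0.087081)(-0.1185) = -0.108181.
Step k = 3:
  phi_33 = [rho(3) - phi_21 rho(2) - phi_22 rho(1)] / [1 - phi_21 rho(1) - phi_22 rho(2)]
    numerator   = 0.4935 - (-0.108181)(0.0999) - (0.087081)(-0.1185) = 0.51462632
    denominator = 1 - (-0.108181)(-0.1185) - (0.087081)(0.0999) = 0.97848121
  phi_33 = 0.51462632 / 0.97848121 = 0.5259.
Therefore phi_{33} = 0.5259.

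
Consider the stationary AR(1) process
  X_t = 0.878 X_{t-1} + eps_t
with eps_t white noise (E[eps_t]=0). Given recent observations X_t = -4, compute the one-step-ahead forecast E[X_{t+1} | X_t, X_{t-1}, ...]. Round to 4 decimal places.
E[X_{t+1} \mid \mathcal F_t] = -3.5120

For an AR(p) model X_t = c + sum_i phi_i X_{t-i} + eps_t, the
one-step-ahead conditional mean is
  E[X_{t+1} | X_t, ...] = c + sum_i phi_i X_{t+1-i}.
Substitute known values:
  E[X_{t+1} | ...] = (0.878) * (-4)
                   = -3.5120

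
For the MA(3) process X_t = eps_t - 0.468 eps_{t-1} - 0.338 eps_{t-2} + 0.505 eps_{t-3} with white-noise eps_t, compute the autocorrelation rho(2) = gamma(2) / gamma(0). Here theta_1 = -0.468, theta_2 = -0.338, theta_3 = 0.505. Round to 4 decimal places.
\rho(2) = -0.3616

For an MA(q) process with theta_0 = 1, the autocovariance is
  gamma(k) = sigma^2 * sum_{i=0..q-k} theta_i * theta_{i+k},
and rho(k) = gamma(k) / gamma(0). Sigma^2 cancels.
  numerator   = (1)*(-0.338) + (-0.468)*(0.505) = -0.57434.
  denominator = (1)^2 + (-0.468)^2 + (-0.338)^2 + (0.505)^2 = 1.588293.
  rho(2) = -0.57434 / 1.588293 = -0.3616.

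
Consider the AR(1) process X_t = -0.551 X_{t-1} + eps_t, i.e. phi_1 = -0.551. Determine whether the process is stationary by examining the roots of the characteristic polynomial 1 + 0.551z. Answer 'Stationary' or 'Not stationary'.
\text{Stationary}

The AR(p) characteristic polynomial is P(z) = 1 + 0.551z.
Stationarity requires all roots to lie outside the unit circle, i.e. |z| > 1 for every root.
This is linear in z: 1 + (0.551) z = 0  =>  z = -1/(0.551) = -1.814882,  |z| = 1.814882.
Moduli of all roots: 1.8149.
All moduli strictly greater than 1? Yes.
Verdict: Stationary.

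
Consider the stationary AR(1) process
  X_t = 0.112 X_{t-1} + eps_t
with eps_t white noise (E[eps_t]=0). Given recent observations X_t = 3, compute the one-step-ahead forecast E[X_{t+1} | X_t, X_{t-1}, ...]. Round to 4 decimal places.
E[X_{t+1} \mid \mathcal F_t] = 0.3360

For an AR(p) model X_t = c + sum_i phi_i X_{t-i} + eps_t, the
one-step-ahead conditional mean is
  E[X_{t+1} | X_t, ...] = c + sum_i phi_i X_{t+1-i}.
Substitute known values:
  E[X_{t+1} | ...] = (0.112) * (3)
                   = 0.3360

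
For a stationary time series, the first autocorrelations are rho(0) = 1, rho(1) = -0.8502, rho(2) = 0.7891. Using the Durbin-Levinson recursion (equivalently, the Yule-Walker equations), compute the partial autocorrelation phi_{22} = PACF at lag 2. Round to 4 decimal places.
\phi_{22} = 0.2391

The PACF at lag k is phi_{kk}, the last component of the solution
to the Yule-Walker system G_k phi = r_k where
  (G_k)_{ij} = rho(|i - j|), (r_k)_i = rho(i), i,j = 1..k.
Equivalently, Durbin-Levinson gives phi_{kk} iteratively:
  phi_{11} = rho(1)
  phi_{kk} = [rho(k) - sum_{j=1..k-1} phi_{k-1,j} rho(k-j)]
            / [1 - sum_{j=1..k-1} phi_{k-1,j} rho(j)],
  phi_{k,j} = phi_{k-1,j} - phi_{kk} phi_{k-1,k-j},  j = 1..k-1.
Step k = 1:
  phi_11 = rho(1) = -0.8502.
Step k = 2:
  phi_22 = [rho(2) - phi_11 rho(1)] / [1 - phi_11 rho(1)] = [0.7891 - (-0.8502)(-0.8502)] / [1 - (-0.8502)(-0.8502)]
         = 0.06625996 / 0.27715996 = 0.2391.
Therefore phi_{22} = 0.2391.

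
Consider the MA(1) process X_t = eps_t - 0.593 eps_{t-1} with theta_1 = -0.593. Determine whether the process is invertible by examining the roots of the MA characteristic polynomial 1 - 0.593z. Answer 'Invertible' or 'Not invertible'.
\text{Invertible}

The MA(q) characteristic polynomial is P(z) = 1 - 0.593z.
Invertibility requires all roots to lie outside the unit circle, i.e. |z| > 1 for every root.
This is linear in z: 1 + (-0.593) z = 0  =>  z = -1/(-0.593) = 1.686341,  |z| = 1.686341.
Moduli of all roots: 1.6863.
All moduli strictly greater than 1? Yes.
Verdict: Invertible.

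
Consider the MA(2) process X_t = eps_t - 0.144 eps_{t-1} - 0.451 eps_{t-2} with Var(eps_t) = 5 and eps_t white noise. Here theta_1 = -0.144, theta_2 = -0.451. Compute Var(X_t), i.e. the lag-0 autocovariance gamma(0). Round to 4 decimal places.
\gamma(0) = 6.1207

For an MA(q) process X_t = eps_t + sum_i theta_i eps_{t-i} with
Var(eps_t) = sigma^2, the variance is
  gamma(0) = sigma^2 * (1 + sum_i theta_i^2).
  sum_i theta_i^2 = (-0.144)^2 + (-0.451)^2 = 0.020736 + 0.203401 = 0.224137.
  gamma(0) = 5 * (1 + 0.224137) = 5 * 1.224137 = 6.120685, which rounds to 6.1207.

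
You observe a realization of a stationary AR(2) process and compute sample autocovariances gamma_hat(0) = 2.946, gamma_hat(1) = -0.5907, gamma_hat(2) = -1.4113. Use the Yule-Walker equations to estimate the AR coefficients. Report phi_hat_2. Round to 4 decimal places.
\hat\phi_{2} = -0.5410

The Yule-Walker equations for an AR(p) process read, in matrix form,
  Gamma_p phi = r_p,   with   (Gamma_p)_{ij} = gamma(|i - j|),
                       (r_p)_i = gamma(i),   i,j = 1..p.
Substitute the sample gammas (Toeplitz matrix and right-hand side of size 2):
  Gamma_p = [[2.946, -0.5907], [-0.5907, 2.946]]
  r_p     = [-0.5907, -1.4113]
Written out:
  2.946 phi_1 - 0.5907 phi_2 = -0.5907
  -0.5907 phi_1 + 2.946 phi_2 = -1.4113
Solve by Cramer's rule:
  det = gamma(0)^2 - gamma(1)^2 = (2.946)^2 - (-0.5907)^2 = 8.678916 - 0.34892649 = 8.32998951
  phi_hat_1 = [gamma(1) gamma(0) - gamma(1) gamma(2)] / det = [(-0.5907)(2.946) - (-0.5907)(-1.4113)] / 8.32998951 = -2.57385711 / 8.32998951 = -0.309
  phi_hat_2 = [gamma(0) gamma(2) - gamma(1)^2] / det = [(2.946)(-1.4113) - (-0.5907)^2] / 8.32998951 = -4.50661629 / 8.32998951 = -0.541
So phi_hat = [-0.3090, -0.5410].
Therefore phi_hat_2 = -0.5410.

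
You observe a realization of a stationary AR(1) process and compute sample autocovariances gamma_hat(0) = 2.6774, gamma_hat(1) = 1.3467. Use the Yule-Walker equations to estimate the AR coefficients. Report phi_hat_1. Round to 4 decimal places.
\hat\phi_{1} = 0.5030

The Yule-Walker equations for an AR(p) process read, in matrix form,
  Gamma_p phi = r_p,   with   (Gamma_p)_{ij} = gamma(|i - j|),
                       (r_p)_i = gamma(i),   i,j = 1..p.
Substitute the sample gammas (Toeplitz matrix and right-hand side of size 1):
  Gamma_p = [[2.6774]]
  r_p     = [1.3467]
With p = 1 this is the single equation gamma(0) phi_1 = gamma(1):
  phi_hat_1 = gamma(1) / gamma(0) = 1.3467 / 2.6774 = 0.5030.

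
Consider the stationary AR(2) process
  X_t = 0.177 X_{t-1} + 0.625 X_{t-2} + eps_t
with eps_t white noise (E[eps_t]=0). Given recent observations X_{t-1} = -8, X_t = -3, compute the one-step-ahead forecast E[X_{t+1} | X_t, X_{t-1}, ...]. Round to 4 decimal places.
E[X_{t+1} \mid \mathcal F_t] = -5.5310

For an AR(p) model X_t = c + sum_i phi_i X_{t-i} + eps_t, the
one-step-ahead conditional mean is
  E[X_{t+1} | X_t, ...] = c + sum_i phi_i X_{t+1-i}.
Substitute known values:
  E[X_{t+1} | ...] = (0.177) * (-3) + (0.625) * (-8)
                   = -5.5310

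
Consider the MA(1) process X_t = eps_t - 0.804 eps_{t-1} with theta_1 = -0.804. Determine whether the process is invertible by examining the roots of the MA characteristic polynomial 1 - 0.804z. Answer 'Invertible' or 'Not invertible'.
\text{Invertible}

The MA(q) characteristic polynomial is P(z) = 1 - 0.804z.
Invertibility requires all roots to lie outside the unit circle, i.e. |z| > 1 for every root.
This is linear in z: 1 + (-0.804) z = 0  =>  z = -1/(-0.804) = 1.243781,  |z| = 1.243781.
Moduli of all roots: 1.2438.
All moduli strictly greater than 1? Yes.
Verdict: Invertible.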